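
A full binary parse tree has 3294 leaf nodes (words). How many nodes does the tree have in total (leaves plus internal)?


Leaf nodes (terminals): 3294
Internal nodes = n - 1 = 3294 - 1 = 3293
Total = leaves + internal = 3294 + 3293 = 6587

6587


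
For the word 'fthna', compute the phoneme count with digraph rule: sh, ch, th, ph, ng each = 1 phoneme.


Parsing 'fthna' greedily, digraphs first:
  'f' -> consonant phoneme (phonemes so far: 1)
  'th' -> digraph (1 consonant phoneme) (phonemes so far: 2)
  'n' -> consonant phoneme (phonemes so far: 3)
  'a' -> vowel phoneme (phonemes so far: 4)
Total phonemes: 4

4


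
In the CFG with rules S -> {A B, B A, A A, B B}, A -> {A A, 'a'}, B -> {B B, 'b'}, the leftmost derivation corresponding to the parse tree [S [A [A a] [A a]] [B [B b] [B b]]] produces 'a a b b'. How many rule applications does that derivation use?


Every bracketed nonterminal node [X ...] in the tree is produced by exactly one rule application.
Reading the tree off as a leftmost derivation:
  Step 1: S  =>  A B   (applied S -> A B)
  Step 2: A B  =>  A A B   (applied A -> A A)
  Step 3: A A B  =>  a A B   (applied A -> a)
  Step 4: a A B  =>  a a B   (applied A -> a)
  Step 5: a a B  =>  a a B B   (applied B -> B B)
  Step 6: a a B B  =>  a a b B   (applied B -> b)
  Step 7: a a b B  =>  a a b b   (applied B -> b)
Final yield: a a b b
Total rewrite steps: 7

7


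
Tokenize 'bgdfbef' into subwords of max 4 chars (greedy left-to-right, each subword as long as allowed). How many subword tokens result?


'bgdfbef' has 7 characters.
Chunking with max size 4:
  Chunk 1: 'bgdf' (positions 0-3)
  Chunk 2: 'bef' (positions 4-6)
Total chunks: ceil(7 / 4) = 2

2


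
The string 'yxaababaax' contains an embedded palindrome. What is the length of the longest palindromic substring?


Scanning 'yxaababaax' for palindromic substrings.
Substring at positions 1-9: 'xaababaax'.
Check: reverse('xaababaax') = 'xaababaax' -> palindrome confirmed.
Neighbouring characters ('y' / '-') break symmetry, so it cannot extend further.
No longer palindromic substring exists; longest length = 9

9


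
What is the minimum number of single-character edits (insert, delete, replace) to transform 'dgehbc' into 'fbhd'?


Building DP table for s1='dgehbc' (len 6) and s2='fbhd' (len 4):
       f  b  h  d
    0  1  2  3  4
  d 1  1  2  3  3
  g 2  2  2  3  4
  e 3  3  3  3  4
  h 4  4  4  3  4
  b 5  5  4  4  4
  c 6  6  5  5  5
Edit distance = dp[6][4] = 5

5


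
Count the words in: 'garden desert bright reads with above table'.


Counting words by splitting on spaces:
  Word 1: 'garden'
  Word 2: 'desert'
  Word 3: 'bright'
  Word 4: 'reads'
  Word 5: 'with'
  Word 6: 'above'
  Word 7: 'table'
Total words: 7

7


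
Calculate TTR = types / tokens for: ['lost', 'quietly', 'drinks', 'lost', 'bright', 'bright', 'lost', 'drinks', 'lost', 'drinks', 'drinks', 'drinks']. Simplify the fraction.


Tokens: 12
Unique types: ('bright', 'drinks', 'lost', 'quietly') = 4
TTR = 4/12
Simplify: divide both by 4 -> 1/3
TTR = 1/3

1/3


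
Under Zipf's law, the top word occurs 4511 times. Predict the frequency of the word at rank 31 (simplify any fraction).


Zipf's law: freq(rank) = f1 / rank
f1 = 4511, rank = 31
freq = 4511 / 31
GCD(4511, 31) = 1
Simplified: 4511/31

4511/31


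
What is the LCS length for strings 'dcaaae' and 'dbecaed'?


DP table for LCS of 'dcaaae' and 'dbecaed':
       d  b  e  c  a  e  d
    0  0  0  0  0  0  0  0
  d 0  1  1  1  1  1  1  1
  c 0  1  1  1  2  2  2  2
  a 0  1  1  1  2  3  3  3
  a 0  1  1  1  2  3  3  3
  a 0  1  1  1  2  3  3  3
  e 0  1  1  2  2  3  4  4
LCS: 'dcae'
LCS length = 4

4


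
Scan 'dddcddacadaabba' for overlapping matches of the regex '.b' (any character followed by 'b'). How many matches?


Pattern: .b means any character followed by 'b'.
Scanning 'dddcddacadaabba' position-by-position:
  Pos 0: window 'dd' -> no
  Pos 1: window 'dd' -> no
  Pos 2: window 'dc' -> no
  Pos 3: window 'cd' -> no
  Pos 4: window 'dd' -> no
  Pos 5: window 'da' -> no
  Pos 6: window 'ac' -> no
  Pos 7: window 'ca' -> no
  Pos 8: window 'ad' -> no
  Pos 9: window 'da' -> no
  Pos 10: window 'aa' -> no
  Pos 11: window 'ab' -> MATCH
  Pos 12: window 'bb' -> MATCH
  Pos 13: window 'ba' -> no
  Pos 14: window 'a' -> no
Total matches: 2

2


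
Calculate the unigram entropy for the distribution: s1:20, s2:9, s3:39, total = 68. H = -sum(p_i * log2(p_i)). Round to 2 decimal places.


Computing entropy H = -sum(p_i * log2(p_i)):
  s1: p = 20/68 = 0.2941, -p*log2(p) = 0.5193
  s2: p = 9/68 = 0.1324, -p*log2(p) = 0.3861
  s3: p = 39/68 = 0.5735, -p*log2(p) = 0.4600
H = sum of terms = 1.3654
Rounded to 2 decimals: 1.37

1.37


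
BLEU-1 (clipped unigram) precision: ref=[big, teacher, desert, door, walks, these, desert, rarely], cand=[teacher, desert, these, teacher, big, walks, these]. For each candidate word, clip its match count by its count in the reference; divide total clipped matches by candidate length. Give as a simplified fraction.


Reference word counts: {'big': 1, 'desert': 2, 'door': 1, 'rarely': 1, 'teacher': 1, 'these': 1, 'walks': 1}
Checking each candidate word (with clipping):
  'teacher' -> in reference (ref count 1, used 1/1) -> match (matches: 1)
  'desert' -> in reference (ref count 2, used 1/2) -> match (matches: 2)
  'these' -> in reference (ref count 1, used 1/1) -> match (matches: 3)
  'teacher' -> ref count 1 already used up (1/1) -> clipped, no match (matches: 3)
  'big' -> in reference (ref count 1, used 1/1) -> match (matches: 4)
  'walks' -> in reference (ref count 1, used 1/1) -> match (matches: 5)
  'these' -> ref count 1 already used up (1/1) -> clipped, no match (matches: 5)
Clipped matches: 5, Candidate length: 7
Precision = 5/7

5/7


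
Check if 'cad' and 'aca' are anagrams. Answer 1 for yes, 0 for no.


Sort characters of 'cad': 'acd'
Sort characters of 'aca': 'aac'
Sorted forms differ -> they are NOT anagrams
Result: 0

0


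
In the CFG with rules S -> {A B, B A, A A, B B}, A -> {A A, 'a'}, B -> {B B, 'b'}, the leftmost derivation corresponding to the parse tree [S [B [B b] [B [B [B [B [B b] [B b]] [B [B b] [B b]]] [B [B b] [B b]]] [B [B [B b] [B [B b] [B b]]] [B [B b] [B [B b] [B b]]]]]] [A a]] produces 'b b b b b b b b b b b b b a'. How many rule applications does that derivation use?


Every bracketed nonterminal node [X ...] in the tree is produced by exactly one rule application.
Reading the tree off as a leftmost derivation:
  Step 1: S  =>  B A   (applied S -> B A)
  Step 2: B A  =>  B B A   (applied B -> B B)
  Step 3: B B A  =>  b B A   (applied B -> b)
  Step 4: b B A  =>  b B B A   (applied B -> B B)
  Step 5: b B B A  =>  b B B B A   (applied B -> B B)
  Step 6: b B B B A  =>  b B B B B A   (applied B -> B B)
  Step 7: b B B B B A  =>  b B B B B B A   (applied B -> B B)
  Step 8: b B B B B B A  =>  b b B B B B A   (applied B -> b)
  Step 9: b b B B B B A  =>  b b b B B B A   (applied B -> b)
  Step 10: b b b B B B A  =>  b b b B B B B A   (applied B -> B B)
  Step 11: b b b B B B B A  =>  b b b b B B B A   (applied B -> b)
  Step 12: b b b b B B B A  =>  b b b b b B B A   (applied B -> b)
  Step 13: b b b b b B B A  =>  b b b b b B B B A   (applied B -> B B)
  Step 14: b b b b b B B B A  =>  b b b b b b B B A   (applied B -> b)
  Step 15: b b b b b b B B A  =>  b b b b b b b B A   (applied B -> b)
  Step 16: b b b b b b b B A  =>  b b b b b b b B B A   (applied B -> B B)
  Step 17: b b b b b b b B B A  =>  b b b b b b b B B B A   (applied B -> B B)
  Step 18: b b b b b b b B B B A  =>  b b b b b b b b B B A   (applied B -> b)
  Step 19: b b b b b b b b B B A  =>  b b b b b b b b B B B A   (applied B -> B B)
  Step 20: b b b b b b b b B B B A  =>  b b b b b b b b b B B A   (applied B -> b)
  Step 21: b b b b b b b b b B B A  =>  b b b b b b b b b b B A   (applied B -> b)
  Step 22: b b b b b b b b b b B A  =>  b b b b b b b b b b B B A   (applied B -> B B)
  Step 23: b b b b b b b b b b B B A  =>  b b b b b b b b b b b B A   (applied B -> b)
  Step 24: b b b b b b b b b b b B A  =>  b b b b b b b b b b b B B A   (applied B -> B B)
  Step 25: b b b b b b b b b b b B B A  =>  b b b b b b b b b b b b B A   (applied B -> b)
  Step 26: b b b b b b b b b b b b B A  =>  b b b b b b b b b b b b b A   (applied B -> b)
  Step 27: b b b b b b b b b b b b b A  =>  b b b b b b b b b b b b b a   (applied A -> a)
Final yield: b b b b b b b b b b b b b a
Total rewrite steps: 27

27


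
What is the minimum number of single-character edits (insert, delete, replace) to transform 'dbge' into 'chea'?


Building DP table for s1='dbge' (len 4) and s2='chea' (len 4):
       c  h  e  a
    0  1  2  3  4
  d 1  1  2  3  4
  b 2  2  2  3  4
  g 3  3  3  3  4
  e 4  4  4  3  4
Edit distance = dp[4][4] = 4

4


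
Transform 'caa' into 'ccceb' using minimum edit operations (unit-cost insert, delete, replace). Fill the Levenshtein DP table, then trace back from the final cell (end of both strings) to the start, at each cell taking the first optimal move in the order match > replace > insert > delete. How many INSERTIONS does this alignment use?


Edit distance = 4. Backtracking from cell (3, 5) with preference match > replace > insert > delete,
then listing the resulting alignment 'caa' -> 'ccceb' left to right:
  Step 1: insert 'c' [insertion #1]
  Step 2: insert 'c' [insertion #2]
  Step 3: keep 'c'
  Step 4: replace a->e
  Step 5: replace a->b
Total insertions: 2

2


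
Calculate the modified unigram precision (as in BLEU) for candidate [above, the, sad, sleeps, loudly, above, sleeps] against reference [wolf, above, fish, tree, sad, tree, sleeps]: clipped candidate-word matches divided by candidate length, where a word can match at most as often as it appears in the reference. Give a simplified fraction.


Reference word counts: {'above': 1, 'fish': 1, 'sad': 1, 'sleeps': 1, 'tree': 2, 'wolf': 1}
Checking each candidate word (with clipping):
  'above' -> in reference (ref count 1, used 1/1) -> match (matches: 1)
  'the' -> not in reference -> no match (matches: 1)
  'sad' -> in reference (ref count 1, used 1/1) -> match (matches: 2)
  'sleeps' -> in reference (ref count 1, used 1/1) -> match (matches: 3)
  'loudly' -> not in reference -> no match (matches: 3)
  'above' -> ref count 1 already used up (1/1) -> clipped, no match (matches: 3)
  'sleeps' -> ref count 1 already used up (1/1) -> clipped, no match (matches: 3)
Clipped matches: 3, Candidate length: 7
Precision = 3/7

3/7


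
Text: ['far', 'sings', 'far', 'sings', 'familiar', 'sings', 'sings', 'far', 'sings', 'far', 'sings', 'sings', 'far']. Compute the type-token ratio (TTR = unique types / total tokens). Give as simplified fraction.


Tokens: 13
Unique types: ('familiar', 'far', 'sings') = 3
TTR = 3/13
Already in lowest terms.

3/13


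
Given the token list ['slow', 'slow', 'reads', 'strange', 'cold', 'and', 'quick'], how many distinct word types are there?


Listing all tokens and tracking unique types:
  Token 1: 'slow' -> NEW (unique so far: 1)
  Token 2: 'slow' -> duplicate (unique so far: 1)
  Token 3: 'reads' -> NEW (unique so far: 2)
  Token 4: 'strange' -> NEW (unique so far: 3)
  Token 5: 'cold' -> NEW (unique so far: 4)
  Token 6: 'and' -> NEW (unique so far: 5)
  Token 7: 'quick' -> NEW (unique so far: 6)
Unique types: ('and', 'cold', 'quick', 'reads', 'slow', 'strange')
Vocabulary size: 6

6


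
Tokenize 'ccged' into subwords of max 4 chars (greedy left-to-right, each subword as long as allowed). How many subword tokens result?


'ccged' has 5 characters.
Chunking with max size 4:
  Chunk 1: 'ccge' (positions 0-3)
  Chunk 2: 'd' (positions 4-4)
Total chunks: ceil(5 / 4) = 2

2


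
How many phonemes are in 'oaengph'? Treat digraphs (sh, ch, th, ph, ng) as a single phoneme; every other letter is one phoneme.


Parsing 'oaengph' greedily, digraphs first:
  'o' -> vowel phoneme (phonemes so far: 1)
  'a' -> vowel phoneme (phonemes so far: 2)
  'e' -> vowel phoneme (phonemes so far: 3)
  'ng' -> digraph (1 consonant phoneme) (phonemes so far: 4)
  'ph' -> digraph (1 consonant phoneme) (phonemes so far: 5)
Total phonemes: 5

5


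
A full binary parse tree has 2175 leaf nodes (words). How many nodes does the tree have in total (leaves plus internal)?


Leaf nodes (terminals): 2175
Internal nodes = n - 1 = 2175 - 1 = 2174
Total = leaves + internal = 2175 + 2174 = 4349

4349


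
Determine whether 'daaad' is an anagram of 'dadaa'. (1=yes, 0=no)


Sort characters of 'daaad': 'aaadd'
Sort characters of 'dadaa': 'aaadd'
Sorted forms match -> they ARE anagrams
Result: 1

1


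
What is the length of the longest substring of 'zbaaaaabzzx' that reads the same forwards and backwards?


Scanning 'zbaaaaabzzx' for palindromic substrings.
Substring at positions 0-8: 'zbaaaaabz'.
Check: reverse('zbaaaaabz') = 'zbaaaaabz' -> palindrome confirmed.
Neighbouring characters ('-' / 'z') break symmetry, so it cannot extend further.
No longer palindromic substring exists; longest length = 9

9


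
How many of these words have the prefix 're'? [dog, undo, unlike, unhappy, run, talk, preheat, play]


Checking each word for prefix 're':
  'dog' -> no (count: 0)
  'undo' -> no (count: 0)
  'unlike' -> no (count: 0)
  'unhappy' -> no (count: 0)
  'run' -> no (count: 0)
  'talk' -> no (count: 0)
  'preheat' -> no (count: 0)
  'play' -> no (count: 0)
Total with prefix 're': 0

0


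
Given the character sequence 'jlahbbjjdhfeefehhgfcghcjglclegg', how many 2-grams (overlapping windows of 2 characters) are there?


String 'jlahbbjjdhfeefehhgfcghcjglclegg' has length L = 31.
Number of overlapping n-grams = L - n + 1
Substituting: 31 - 2 + 1 = 30

30


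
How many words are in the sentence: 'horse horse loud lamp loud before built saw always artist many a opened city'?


Counting words by splitting on spaces:
  Word 1: 'horse'
  Word 2: 'horse'
  Word 3: 'loud'
  Word 4: 'lamp'
  Word 5: 'loud'
  Word 6: 'before'
  Word 7: 'built'
  Word 8: 'saw'
  Word 9: 'always'
  Word 10: 'artist'
  Word 11: 'many'
  Word 12: 'a'
  Word 13: 'opened'
  Word 14: 'city'
Total words: 14

14


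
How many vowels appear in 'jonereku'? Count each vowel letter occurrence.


Scanning each character of 'jonereku':
  Position 1: 'j' -> consonant (running count: 0)
  Position 2: 'o' -> vowel (running count: 1)
  Position 3: 'n' -> consonant (running count: 1)
  Position 4: 'e' -> vowel (running count: 2)
  Position 5: 'r' -> consonant (running count: 2)
  Position 6: 'e' -> vowel (running count: 3)
  Position 7: 'k' -> consonant (running count: 3)
  Position 8: 'u' -> vowel (running count: 4)
Total vowels: 4

4


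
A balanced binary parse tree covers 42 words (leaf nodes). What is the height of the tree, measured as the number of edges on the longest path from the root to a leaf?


In a balanced binary tree with n leaves the deepest leaf is ceil(log2(n)) edges below the root.
log2(42) = 5.3923
ceil(5.3923) = 6
height (edges) = 6

6


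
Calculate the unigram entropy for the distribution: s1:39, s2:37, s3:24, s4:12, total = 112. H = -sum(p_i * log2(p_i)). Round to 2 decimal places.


Computing entropy H = -sum(p_i * log2(p_i)):
  s1: p = 39/112 = 0.3482, -p*log2(p) = 0.5300
  s2: p = 37/112 = 0.3304, -p*log2(p) = 0.5279
  s3: p = 24/112 = 0.2143, -p*log2(p) = 0.4762
  s4: p = 12/112 = 0.1071, -p*log2(p) = 0.3453
H = sum of terms = 1.8794
Rounded to 2 decimals: 1.88

1.88


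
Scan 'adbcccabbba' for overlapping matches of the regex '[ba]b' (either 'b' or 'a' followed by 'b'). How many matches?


Pattern: [ba]b means either 'b' or 'a' followed by 'b'.
Scanning 'adbcccabbba' position-by-position:
  Pos 0: window 'ad' -> no
  Pos 1: window 'db' -> no
  Pos 2: window 'bc' -> no
  Pos 3: window 'cc' -> no
  Pos 4: window 'cc' -> no
  Pos 5: window 'ca' -> no
  Pos 6: window 'ab' -> MATCH
  Pos 7: window 'bb' -> MATCH
  Pos 8: window 'bb' -> MATCH
  Pos 9: window 'ba' -> no
  Pos 10: window 'a' -> no
Total matches: 3

3


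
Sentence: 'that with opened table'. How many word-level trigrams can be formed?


Word trigrams from [4] words:
  Trigram 1: (that with opened)
  Trigram 2: (with opened table)
Total word trigrams: 4 - 2 = 2

2


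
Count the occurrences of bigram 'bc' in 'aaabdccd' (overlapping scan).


Scanning 'aaabdccd' for bigram 'bc':
  Position 0: 'aa' -> no
  Position 1: 'aa' -> no
  Position 2: 'ab' -> no
  Position 3: 'bd' -> no
  Position 4: 'dc' -> no
  Position 5: 'cc' -> no
  Position 6: 'cd' -> no
Total matches: 0

0


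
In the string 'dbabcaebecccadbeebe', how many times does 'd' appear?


Scanning 'dbabcaebecccadbeebe' for 'd':
  Position 0: 'd' -> MATCH (count: 1)
  Position 13: 'd' -> MATCH (count: 2)
Total occurrences of 'd': 2

2


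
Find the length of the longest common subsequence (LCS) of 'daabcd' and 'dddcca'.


DP table for LCS of 'daabcd' and 'dddcca':
       d  d  d  c  c  a
    0  0  0  0  0  0  0
  d 0  1  1  1  1  1  1
  a 0  1  1  1  1  1  2
  a 0  1  1  1  1  1  2
  b 0  1  1  1  1  1  2
  c 0  1  1  1  2  2  2
  d 0  1  2  2  2  2  2
LCS: 'da'
LCS length = 2

2


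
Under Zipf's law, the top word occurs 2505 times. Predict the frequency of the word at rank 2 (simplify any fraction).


Zipf's law: freq(rank) = f1 / rank
f1 = 2505, rank = 2
freq = 2505 / 2
GCD(2505, 2) = 1
Simplified: 2505/2

2505/2


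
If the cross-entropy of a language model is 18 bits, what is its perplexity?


Perplexity formula: PP = 2^H
H = 18
PP = 2^18
PP = 2^18 = 262144

262144


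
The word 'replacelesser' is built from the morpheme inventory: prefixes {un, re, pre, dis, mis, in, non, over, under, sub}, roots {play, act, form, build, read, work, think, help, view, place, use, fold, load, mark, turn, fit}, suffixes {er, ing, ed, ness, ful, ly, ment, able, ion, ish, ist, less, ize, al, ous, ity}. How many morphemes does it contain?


Segmenting 'replacelesser' against the inventory:
  're' -> prefix (morpheme 1)
  'place' -> root (morpheme 2)
  'less' -> suffix (morpheme 3)
  'er' -> suffix (morpheme 4)
Total morphemes: 4

4


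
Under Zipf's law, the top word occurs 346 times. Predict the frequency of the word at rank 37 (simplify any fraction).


Zipf's law: freq(rank) = f1 / rank
f1 = 346, rank = 37
freq = 346 / 37
GCD(346, 37) = 1
Simplified: 346/37

346/37


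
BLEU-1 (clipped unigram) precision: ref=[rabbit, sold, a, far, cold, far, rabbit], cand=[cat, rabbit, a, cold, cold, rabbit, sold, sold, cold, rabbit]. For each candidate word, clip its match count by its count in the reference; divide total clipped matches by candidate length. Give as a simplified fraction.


Reference word counts: {'a': 1, 'cold': 1, 'far': 2, 'rabbit': 2, 'sold': 1}
Checking each candidate word (with clipping):
  'cat' -> not in reference -> no match (matches: 0)
  'rabbit' -> in reference (ref count 2, used 1/2) -> match (matches: 1)
  'a' -> in reference (ref count 1, used 1/1) -> match (matches: 2)
  'cold' -> in reference (ref count 1, used 1/1) -> match (matches: 3)
  'cold' -> ref count 1 already used up (1/1) -> clipped, no match (matches: 3)
  'rabbit' -> in reference (ref count 2, used 2/2) -> match (matches: 4)
  'sold' -> in reference (ref count 1, used 1/1) -> match (matches: 5)
  'sold' -> ref count 1 already used up (1/1) -> clipped, no match (matches: 5)
  'cold' -> ref count 1 already used up (1/1) -> clipped, no match (matches: 5)
  'rabbit' -> ref count 2 already used up (2/2) -> clipped, no match (matches: 5)
Clipped matches: 5, Candidate length: 10
Precision = 5/10 = 1/2

1/2


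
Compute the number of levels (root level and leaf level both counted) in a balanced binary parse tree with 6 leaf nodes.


In a balanced binary tree with n leaves the deepest leaf is ceil(log2(n)) edges below the root,
so counting node levels inclusive of root and leaves gives ceil(log2(n)) + 1 levels.
log2(6) = 2.5850
ceil(2.5850) = 3
levels = 3 + 1 = 4

4


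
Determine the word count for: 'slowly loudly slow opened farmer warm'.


Counting words by splitting on spaces:
  Word 1: 'slowly'
  Word 2: 'loudly'
  Word 3: 'slow'
  Word 4: 'opened'
  Word 5: 'farmer'
  Word 6: 'warm'
Total words: 6

6


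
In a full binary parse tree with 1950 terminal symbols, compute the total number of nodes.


Leaf nodes (terminals): 1950
Internal nodes = n - 1 = 1950 - 1 = 1949
Total = leaves + internal = 1950 + 1949 = 3899

3899


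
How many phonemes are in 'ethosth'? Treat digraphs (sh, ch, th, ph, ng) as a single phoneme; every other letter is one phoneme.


Parsing 'ethosth' greedily, digraphs first:
  'e' -> vowel phoneme (phonemes so far: 1)
  'th' -> digraph (1 consonant phoneme) (phonemes so far: 2)
  'o' -> vowel phoneme (phonemes so far: 3)
  's' -> consonant phoneme (phonemes so far: 4)
  'th' -> digraph (1 consonant phoneme) (phonemes so far: 5)
Total phonemes: 5

5


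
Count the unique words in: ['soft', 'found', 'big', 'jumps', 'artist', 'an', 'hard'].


Listing all tokens and tracking unique types:
  Token 1: 'soft' -> NEW (unique so far: 1)
  Token 2: 'found' -> NEW (unique so far: 2)
  Token 3: 'big' -> NEW (unique so far: 3)
  Token 4: 'jumps' -> NEW (unique so far: 4)
  Token 5: 'artist' -> NEW (unique so far: 5)
  Token 6: 'an' -> NEW (unique so far: 6)
  Token 7: 'hard' -> NEW (unique so far: 7)
Unique types: ('an', 'artist', 'big', 'found', 'hard', 'jumps', 'soft')
Vocabulary size: 7

7


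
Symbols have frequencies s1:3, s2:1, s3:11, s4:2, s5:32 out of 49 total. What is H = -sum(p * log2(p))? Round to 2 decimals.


Computing entropy H = -sum(p_i * log2(p_i)):
  s1: p = 3/49 = 0.0612, -p*log2(p) = 0.2467
  s2: p = 1/49 = 0.0204, -p*log2(p) = 0.1146
  s3: p = 11/49 = 0.2245, -p*log2(p) = 0.4838
  s4: p = 2/49 = 0.0408, -p*log2(p) = 0.1884
  s5: p = 32/49 = 0.6531, -p*log2(p) = 0.4014
H = sum of terms = 1.4349
Rounded to 2 decimals: 1.43

1.43


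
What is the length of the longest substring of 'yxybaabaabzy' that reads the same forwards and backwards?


Scanning 'yxybaabaabzy' for palindromic substrings.
Substring at positions 3-9: 'baabaab'.
Check: reverse('baabaab') = 'baabaab' -> palindrome confirmed.
Neighbouring characters ('y' / 'z') break symmetry, so it cannot extend further.
No longer palindromic substring exists; longest length = 7

7


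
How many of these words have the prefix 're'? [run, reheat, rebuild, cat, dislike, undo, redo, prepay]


Checking each word for prefix 're':
  'run' -> no (count: 0)
  'reheat' -> YES, starts with 're' (count: 1)
  'rebuild' -> YES, starts with 're' (count: 2)
  'cat' -> no (count: 2)
  'dislike' -> no (count: 2)
  'undo' -> no (count: 2)
  'redo' -> YES, starts with 're' (count: 3)
  'prepay' -> no (count: 3)
Total with prefix 're': 3

3


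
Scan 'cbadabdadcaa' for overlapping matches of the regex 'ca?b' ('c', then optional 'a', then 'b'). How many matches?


Pattern: ca?b means 'c', then optional 'a', then 'b'.
Scanning 'cbadabdadcaa' position-by-position:
  Pos 0: window 'cba' -> MATCH
  Pos 1: window 'bad' -> no
  Pos 2: window 'ada' -> no
  Pos 3: window 'dab' -> no
  Pos 4: window 'abd' -> no
  Pos 5: window 'bda' -> no
  Pos 6: window 'dad' -> no
  Pos 7: window 'adc' -> no
  Pos 8: window 'dca' -> no
  Pos 9: window 'caa' -> no
  Pos 10: window 'aa' -> no
  Pos 11: window 'a' -> no
Total matches: 1

1


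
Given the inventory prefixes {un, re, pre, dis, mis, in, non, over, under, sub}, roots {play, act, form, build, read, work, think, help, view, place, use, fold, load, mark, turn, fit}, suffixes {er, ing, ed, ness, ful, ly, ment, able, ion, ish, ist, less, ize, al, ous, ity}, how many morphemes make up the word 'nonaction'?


Segmenting 'nonaction' against the inventory:
  'non' -> prefix (morpheme 1)
  'act' -> root (morpheme 2)
  'ion' -> suffix (morpheme 3)
Total morphemes: 3

3


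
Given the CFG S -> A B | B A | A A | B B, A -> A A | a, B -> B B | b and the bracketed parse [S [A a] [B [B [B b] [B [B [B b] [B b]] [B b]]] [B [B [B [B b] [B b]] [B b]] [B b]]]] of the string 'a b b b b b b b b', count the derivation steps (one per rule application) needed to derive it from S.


Every bracketed nonterminal node [X ...] in the tree is produced by exactly one rule application.
Reading the tree off as a leftmost derivation:
  Step 1: S  =>  A B   (applied S -> A B)
  Step 2: A B  =>  a B   (applied A -> a)
  Step 3: a B  =>  a B B   (applied B -> B B)
  Step 4: a B B  =>  a B B B   (applied B -> B B)
  Step 5: a B B B  =>  a b B B   (applied B -> b)
  Step 6: a b B B  =>  a b B B B   (applied B -> B B)
  Step 7: a b B B B  =>  a b B B B B   (applied B -> B B)
  Step 8: a b B B B B  =>  a b b B B B   (applied B -> b)
  Step 9: a b b B B B  =>  a b b b B B   (applied B -> b)
  Step 10: a b b b B B  =>  a b b b b B   (applied B -> b)
  Step 11: a b b b b B  =>  a b b b b B B   (applied B -> B B)
  Step 12: a b b b b B B  =>  a b b b b B B B   (applied B -> B B)
  Step 13: a b b b b B B B  =>  a b b b b B B B B   (applied B -> B B)
  Step 14: a b b b b B B B B  =>  a b b b b b B B B   (applied B -> b)
  Step 15: a b b b b b B B B  =>  a b b b b b b B B   (applied B -> b)
  Step 16: a b b b b b b B B  =>  a b b b b b b b B   (applied B -> b)
  Step 17: a b b b b b b b B  =>  a b b b b b b b b   (applied B -> b)
Final yield: a b b b b b b b b
Total rewrite steps: 17

17


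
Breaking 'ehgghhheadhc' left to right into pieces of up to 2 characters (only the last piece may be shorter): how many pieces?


'ehgghhheadhc' has 12 characters.
Chunking with max size 2:
  Chunk 1: 'eh' (positions 0-1)
  Chunk 2: 'gg' (positions 2-3)
  Chunk 3: 'hh' (positions 4-5)
  Chunk 4: 'he' (positions 6-7)
  Chunk 5: 'ad' (positions 8-9)
  Chunk 6: 'hc' (positions 10-11)
Total chunks: ceil(12 / 2) = 6

6


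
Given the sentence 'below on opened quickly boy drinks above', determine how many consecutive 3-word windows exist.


Word trigrams from [7] words:
  Trigram 1: (below on opened)
  Trigram 2: (on opened quickly)
  Trigram 3: (opened quickly boy)
  Trigram 4: (quickly boy drinks)
  Trigram 5: (boy drinks above)
Total word trigrams: 7 - 2 = 5

5


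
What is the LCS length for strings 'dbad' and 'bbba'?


DP table for LCS of 'dbad' and 'bbba':
       b  b  b  a
    0  0  0  0  0
  d 0  0  0  0  0
  b 0  1  1  1  1
  a 0  1  1  1  2
  d 0  1  1  1  2
LCS: 'ba'
LCS length = 2

2


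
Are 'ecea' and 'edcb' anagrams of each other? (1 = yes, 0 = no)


Sort characters of 'ecea': 'acee'
Sort characters of 'edcb': 'bcde'
Sorted forms differ -> they are NOT anagrams
Result: 0

0


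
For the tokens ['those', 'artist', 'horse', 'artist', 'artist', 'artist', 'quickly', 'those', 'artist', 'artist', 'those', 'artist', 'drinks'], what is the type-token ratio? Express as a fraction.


Tokens: 13
Unique types: ('artist', 'drinks', 'horse', 'quickly', 'those') = 5
TTR = 5/13
Already in lowest terms.

5/13


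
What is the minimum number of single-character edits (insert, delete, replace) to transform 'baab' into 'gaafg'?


Building DP table for s1='baab' (len 4) and s2='gaafg' (len 5):
       g  a  a  f  g
    0  1  2  3  4  5
  b 1  1  2  3  4  5
  a 2  2  1  2  3  4
  a 3  3  2  1  2  3
  b 4  4  3  2  2  3
Edit distance = dp[4][5] = 3

3


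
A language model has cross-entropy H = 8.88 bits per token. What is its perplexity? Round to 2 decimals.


Perplexity formula: PP = 2^H
H = 8.88
PP = 2^8.88
Decompose: 2^8.88 = 2^8 * 2^0.88
2^8 = 256, 2^0.88 ~ 1.8403753
PP ~ 256 * 1.8403753 = 471.1360768
Rounded to 2 decimals: 471.14

471.14


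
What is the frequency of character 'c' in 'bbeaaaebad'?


Scanning 'bbeaaaebad' for 'c':
  No matches found.
Total occurrences of 'c': 0

0


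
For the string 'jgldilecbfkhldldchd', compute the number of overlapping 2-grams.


String 'jgldilecbfkhldldchd' has length L = 19.
Number of overlapping n-grams = L - n + 1
Substituting: 19 - 2 + 1 = 18

18


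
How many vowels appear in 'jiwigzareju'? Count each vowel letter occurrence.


Scanning each character of 'jiwigzareju':
  Position 1: 'j' -> consonant (running count: 0)
  Position 2: 'i' -> vowel (running count: 1)
  Position 3: 'w' -> consonant (running count: 1)
  Position 4: 'i' -> vowel (running count: 2)
  Position 5: 'g' -> consonant (running count: 2)
  Position 6: 'z' -> consonant (running count: 2)
  Position 7: 'a' -> vowel (running count: 3)
  Position 8: 'r' -> consonant (running count: 3)
  Position 9: 'e' -> vowel (running count: 4)
  Position 10: 'j' -> consonant (running count: 4)
  Position 11: 'u' -> vowel (running count: 5)
Total vowels: 5

5


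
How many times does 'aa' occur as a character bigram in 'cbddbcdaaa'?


Scanning 'cbddbcdaaa' for bigram 'aa':
  Position 0: 'cb' -> no
  Position 1: 'bd' -> no
  Position 2: 'dd' -> no
  Position 3: 'db' -> no
  Position 4: 'bc' -> no
  Position 5: 'cd' -> no
  Position 6: 'da' -> no
  Position 7: 'aa' -> MATCH
  Position 8: 'aa' -> MATCH
Total matches: 2

2


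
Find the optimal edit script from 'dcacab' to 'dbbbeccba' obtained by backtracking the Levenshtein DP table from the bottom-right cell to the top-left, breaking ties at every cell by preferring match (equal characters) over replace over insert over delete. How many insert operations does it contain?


Edit distance = 6. Backtracking from cell (6, 9) with preference match > replace > insert > delete,
then listing the resulting alignment 'dcacab' -> 'dbbbeccba' left to right:
  Step 1: keep 'd'
  Step 2: insert 'b' [insertion #1]
  Step 3: insert 'b' [insertion #2]
  Step 4: replace c->b
  Step 5: replace a->e
  Step 6: keep 'c'
  Step 7: replace a->c
  Step 8: keep 'b'
  Step 9: insert 'a' [insertion #3]
Total insertions: 3

3


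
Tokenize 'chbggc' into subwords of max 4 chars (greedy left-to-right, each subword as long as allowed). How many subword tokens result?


'chbggc' has 6 characters.
Chunking with max size 4:
  Chunk 1: 'chbg' (positions 0-3)
  Chunk 2: 'gc' (positions 4-5)
Total chunks: ceil(6 / 4) = 2

2


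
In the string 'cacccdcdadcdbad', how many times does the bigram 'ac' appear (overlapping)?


Scanning 'cacccdcdadcdbad' for bigram 'ac':
  Position 0: 'ca' -> no
  Position 1: 'ac' -> MATCH
  Position 2: 'cc' -> no
  Position 3: 'cc' -> no
  Position 4: 'cd' -> no
  Position 5: 'dc' -> no
  Position 6: 'cd' -> no
  Position 7: 'da' -> no
  Position 8: 'ad' -> no
  Position 9: 'dc' -> no
  Position 10: 'cd' -> no
  Position 11: 'db' -> no
  Position 12: 'ba' -> no
  Position 13: 'ad' -> no
Total matches: 1

1


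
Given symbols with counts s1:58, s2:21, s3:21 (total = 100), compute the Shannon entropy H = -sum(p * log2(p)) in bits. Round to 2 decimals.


Computing entropy H = -sum(p_i * log2(p_i)):
  s1: p = 58/100 = 0.5800, -p*log2(p) = 0.4558
  s2: p = 21/100 = 0.2100, -p*log2(p) = 0.4728
  s3: p = 21/100 = 0.2100, -p*log2(p) = 0.4728
H = sum of terms = 1.4014
Rounded to 2 decimals: 1.40

1.40


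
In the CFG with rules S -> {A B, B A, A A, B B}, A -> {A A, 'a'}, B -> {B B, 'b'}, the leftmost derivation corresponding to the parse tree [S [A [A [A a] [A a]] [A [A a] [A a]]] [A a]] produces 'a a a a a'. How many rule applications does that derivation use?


Every bracketed nonterminal node [X ...] in the tree is produced by exactly one rule application.
Reading the tree off as a leftmost derivation:
  Step 1: S  =>  A A   (applied S -> A A)
  Step 2: A A  =>  A A A   (applied A -> A A)
  Step 3: A A A  =>  A A A A   (applied A -> A A)
  Step 4: A A A A  =>  a A A A   (applied A -> a)
  Step 5: a A A A  =>  a a A A   (applied A -> a)
  Step 6: a a A A  =>  a a A A A   (applied A -> A A)
  Step 7: a a A A A  =>  a a a A A   (applied A -> a)
  Step 8: a a a A A  =>  a a a a A   (applied A -> a)
  Step 9: a a a a A  =>  a a a a a   (applied A -> a)
Final yield: a a a a a
Total rewrite steps: 9

9


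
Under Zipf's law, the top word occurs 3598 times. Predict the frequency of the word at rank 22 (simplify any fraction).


Zipf's law: freq(rank) = f1 / rank
f1 = 3598, rank = 22
freq = 3598 / 22
GCD(3598, 22) = 2
Simplified: 1799/11

1799/11


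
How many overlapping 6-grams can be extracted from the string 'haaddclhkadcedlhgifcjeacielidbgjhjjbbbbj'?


String 'haaddclhkadcedlhgifcjeacielidbgjhjjbbbbj' has length L = 40.
Number of overlapping n-grams = L - n + 1
Substituting: 40 - 6 + 1 = 35

35


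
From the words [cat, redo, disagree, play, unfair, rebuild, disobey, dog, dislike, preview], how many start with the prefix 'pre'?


Checking each word for prefix 'pre':
  'cat' -> no (count: 0)
  'redo' -> no (count: 0)
  'disagree' -> no (count: 0)
  'play' -> no (count: 0)
  'unfair' -> no (count: 0)
  'rebuild' -> no (count: 0)
  'disobey' -> no (count: 0)
  'dog' -> no (count: 0)
  'dislike' -> no (count: 0)
  'preview' -> YES, starts with 'pre' (count: 1)
Total with prefix 'pre': 1

1


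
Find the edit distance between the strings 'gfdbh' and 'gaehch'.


Building DP table for s1='gfdbh' (len 5) and s2='gaehch' (len 6):
       g  a  e  h  c  h
    0  1  2  3  4  5  6
  g 1  0  1  2  3  4  5
  f 2  1  1  2  3  4  5
  d 3  2  2  2  3  4  5
  b 4  3  3  3  3  4  5
  h 5  4  4  4  3  4  4
Edit distance = dp[5][6] = 4

4


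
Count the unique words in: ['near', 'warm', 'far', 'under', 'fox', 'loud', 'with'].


Listing all tokens and tracking unique types:
  Token 1: 'near' -> NEW (unique so far: 1)
  Token 2: 'warm' -> NEW (unique so far: 2)
  Token 3: 'far' -> NEW (unique so far: 3)
  Token 4: 'under' -> NEW (unique so far: 4)
  Token 5: 'fox' -> NEW (unique so far: 5)
  Token 6: 'loud' -> NEW (unique so far: 6)
  Token 7: 'with' -> NEW (unique so far: 7)
Unique types: ('far', 'fox', 'loud', 'near', 'under', 'warm', 'with')
Vocabulary size: 7

7


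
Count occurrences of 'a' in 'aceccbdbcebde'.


Scanning 'aceccbdbcebde' for 'a':
  Position 0: 'a' -> MATCH (count: 1)
Total occurrences of 'a': 1

1


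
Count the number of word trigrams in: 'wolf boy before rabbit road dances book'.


Word trigrams from [7] words:
  Trigram 1: (wolf boy before)
  Trigram 2: (boy before rabbit)
  Trigram 3: (before rabbit road)
  Trigram 4: (rabbit road dances)
  Trigram 5: (road dances book)
Total word trigrams: 7 - 2 = 5

5


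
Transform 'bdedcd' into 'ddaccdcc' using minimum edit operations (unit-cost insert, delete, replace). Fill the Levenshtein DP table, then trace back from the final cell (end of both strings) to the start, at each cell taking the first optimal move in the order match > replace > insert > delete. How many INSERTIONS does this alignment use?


Edit distance = 5. Backtracking from cell (6, 8) with preference match > replace > insert > delete,
then listing the resulting alignment 'bdedcd' -> 'ddaccdcc' left to right:
  Step 1: replace b->d
  Step 2: keep 'd'
  Step 3: insert 'a' [insertion #1]
  Step 4: insert 'c' [insertion #2]
  Step 5: replace e->c
  Step 6: keep 'd'
  Step 7: keep 'c'
  Step 8: replace d->c
Total insertions: 2

2


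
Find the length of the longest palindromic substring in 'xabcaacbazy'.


Scanning 'xabcaacbazy' for palindromic substrings.
Substring at positions 1-8: 'abcaacba'.
Check: reverse('abcaacba') = 'abcaacba' -> palindrome confirmed.
Neighbouring characters ('x' / 'z') break symmetry, so it cannot extend further.
No longer palindromic substring exists; longest length = 8

8


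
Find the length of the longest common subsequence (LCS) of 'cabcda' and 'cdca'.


DP table for LCS of 'cabcda' and 'cdca':
       c  d  c  a
    0  0  0  0  0
  c 0  1  1  1  1
  a 0  1  1  1  2
  b 0  1  1  1  2
  c 0  1  1  2  2
  d 0  1  2  2  2
  a 0  1  2  2  3
LCS: 'cca'
LCS length = 3

3


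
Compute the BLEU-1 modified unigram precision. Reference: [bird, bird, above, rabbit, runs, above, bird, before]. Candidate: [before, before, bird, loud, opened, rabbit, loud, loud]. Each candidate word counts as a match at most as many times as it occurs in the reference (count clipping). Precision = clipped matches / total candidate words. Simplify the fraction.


Reference word counts: {'above': 2, 'before': 1, 'bird': 3, 'rabbit': 1, 'runs': 1}
Checking each candidate word (with clipping):
  'before' -> in reference (ref count 1, used 1/1) -> match (matches: 1)
  'before' -> ref count 1 already used up (1/1) -> clipped, no match (matches: 1)
  'bird' -> in reference (ref count 3, used 1/3) -> match (matches: 2)
  'loud' -> not in reference -> no match (matches: 2)
  'opened' -> not in reference -> no match (matches: 2)
  'rabbit' -> in reference (ref count 1, used 1/1) -> match (matches: 3)
  'loud' -> not in reference -> no match (matches: 3)
  'loud' -> not in reference -> no match (matches: 3)
Clipped matches: 3, Candidate length: 8
Precision = 3/8

3/8


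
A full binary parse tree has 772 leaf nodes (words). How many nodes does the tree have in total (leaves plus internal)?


Leaf nodes (terminals): 772
Internal nodes = n - 1 = 772 - 1 = 771
Total = leaves + internal = 772 + 771 = 1543

1543


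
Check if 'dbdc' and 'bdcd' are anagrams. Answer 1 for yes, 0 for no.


Sort characters of 'dbdc': 'bcdd'
Sort characters of 'bdcd': 'bcdd'
Sorted forms match -> they ARE anagrams
Result: 1

1


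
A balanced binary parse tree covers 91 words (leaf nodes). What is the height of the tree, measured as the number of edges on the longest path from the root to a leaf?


In a balanced binary tree with n leaves the deepest leaf is ceil(log2(n)) edges below the root.
log2(91) = 6.5078
ceil(6.5078) = 7
height (edges) = 7

7


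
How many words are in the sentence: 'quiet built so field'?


Counting words by splitting on spaces:
  Word 1: 'quiet'
  Word 2: 'built'
  Word 3: 'so'
  Word 4: 'field'
Total words: 4

4


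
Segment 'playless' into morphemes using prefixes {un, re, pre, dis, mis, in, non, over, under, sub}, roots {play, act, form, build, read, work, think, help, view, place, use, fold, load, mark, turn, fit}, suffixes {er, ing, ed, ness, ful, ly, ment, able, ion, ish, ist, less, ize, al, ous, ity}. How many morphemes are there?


Segmenting 'playless' against the inventory:
  'play' -> root (morpheme 1)
  'less' -> suffix (morpheme 2)
Total morphemes: 2

2


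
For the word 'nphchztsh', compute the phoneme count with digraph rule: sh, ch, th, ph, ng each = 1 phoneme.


Parsing 'nphchztsh' greedily, digraphs first:
  'n' -> consonant phoneme (phonemes so far: 1)
  'ph' -> digraph (1 consonant phoneme) (phonemes so far: 2)
  'ch' -> digraph (1 consonant phoneme) (phonemes so far: 3)
  'z' -> consonant phoneme (phonemes so far: 4)
  't' -> consonant phoneme (phonemes so far: 5)
  'sh' -> digraph (1 consonant phoneme) (phonemes so far: 6)
Total phonemes: 6

6


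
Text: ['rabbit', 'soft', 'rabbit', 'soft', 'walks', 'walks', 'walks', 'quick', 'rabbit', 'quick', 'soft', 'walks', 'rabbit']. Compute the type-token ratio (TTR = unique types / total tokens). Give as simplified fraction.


Tokens: 13
Unique types: ('quick', 'rabbit', 'soft', 'walks') = 4
TTR = 4/13
Already in lowest terms.

4/13


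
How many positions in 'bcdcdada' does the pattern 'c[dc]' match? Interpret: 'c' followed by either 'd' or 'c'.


Pattern: c[dc] means 'c' followed by either 'd' or 'c'.
Scanning 'bcdcdada' position-by-position:
  Pos 0: window 'bc' -> no
  Pos 1: window 'cd' -> MATCH
  Pos 2: window 'dc' -> no
  Pos 3: window 'cd' -> MATCH
  Pos 4: window 'da' -> no
  Pos 5: window 'ad' -> no
  Pos 6: window 'da' -> no
  Pos 7: window 'a' -> no
Total matches: 2

2


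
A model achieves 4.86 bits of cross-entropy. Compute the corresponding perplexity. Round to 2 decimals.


Perplexity formula: PP = 2^H
H = 4.86
PP = 2^4.86
Decompose: 2^4.86 = 2^4 * 2^0.86
2^4 = 16, 2^0.86 ~ 1.8150383
PP ~ 16 * 1.8150383 = 29.0406128
Rounded to 2 decimals: 29.04

29.04


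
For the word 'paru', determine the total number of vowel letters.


Scanning each character of 'paru':
  Position 1: 'p' -> consonant (running count: 0)
  Position 2: 'a' -> vowel (running count: 1)
  Position 3: 'r' -> consonant (running count: 1)
  Position 4: 'u' -> vowel (running count: 2)
Total vowels: 2

2
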